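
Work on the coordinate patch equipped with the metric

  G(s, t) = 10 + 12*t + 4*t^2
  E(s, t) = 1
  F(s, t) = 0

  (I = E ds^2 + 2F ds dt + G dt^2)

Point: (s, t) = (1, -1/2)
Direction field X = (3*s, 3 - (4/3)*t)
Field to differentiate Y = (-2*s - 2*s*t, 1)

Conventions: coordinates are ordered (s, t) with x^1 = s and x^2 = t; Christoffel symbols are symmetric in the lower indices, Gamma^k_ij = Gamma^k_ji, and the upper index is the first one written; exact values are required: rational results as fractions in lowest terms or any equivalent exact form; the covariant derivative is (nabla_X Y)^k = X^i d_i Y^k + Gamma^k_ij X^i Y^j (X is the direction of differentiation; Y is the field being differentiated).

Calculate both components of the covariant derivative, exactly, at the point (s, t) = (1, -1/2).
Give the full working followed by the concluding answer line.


E = 1, F = 0, G = 5 at the point
E_s = 0, E_t = 0, F_s = 0, F_t = 0, G_s = 0, G_t = 8
EG - F^2 = 5;  g^inv = (1/5) * [[5, 0], [0, 1]]
first-kind symbols [ij,l] = (1/2)(d_i g_jl + d_j g_il - d_l g_ij): [ss,s] = E_s/2 = 0, [ss,t] = F_s - E_t/2 = 0, [st,s] = E_t/2 = 0, [st,t] = G_s/2 = 0, [tt,s] = F_t - G_s/2 = 0, [tt,t] = G_t/2 = 4
Gamma^s_ij = (G*[ij,s] - F*[ij,t])/(EG - F^2), Gamma^t_ij = (E*[ij,t] - F*[ij,s])/(EG - F^2)
Gamma_sss = 0, Gamma_sst = 0, Gamma_stt = 0, Gamma_tss = 0, Gamma_tst = 0, Gamma_ttt = 4/5
X = (3, 11/3), Y = (-1, 1) at the point

Answer: (nabla_X Y)^s = -31/3, (nabla_X Y)^t = 44/15


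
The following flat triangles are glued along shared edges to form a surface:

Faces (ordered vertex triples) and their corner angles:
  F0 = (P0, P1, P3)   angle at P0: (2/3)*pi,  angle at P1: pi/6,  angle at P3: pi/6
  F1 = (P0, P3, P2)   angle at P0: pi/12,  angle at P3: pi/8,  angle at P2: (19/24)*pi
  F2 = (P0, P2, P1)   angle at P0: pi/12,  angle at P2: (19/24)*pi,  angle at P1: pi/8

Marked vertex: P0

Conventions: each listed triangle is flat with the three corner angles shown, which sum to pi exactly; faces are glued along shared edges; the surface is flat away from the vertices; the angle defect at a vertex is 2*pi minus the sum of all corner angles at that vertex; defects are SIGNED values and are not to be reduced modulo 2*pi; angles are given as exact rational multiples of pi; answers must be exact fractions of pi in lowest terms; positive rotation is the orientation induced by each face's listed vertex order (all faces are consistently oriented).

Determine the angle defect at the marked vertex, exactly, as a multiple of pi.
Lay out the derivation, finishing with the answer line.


Sum of corner angles at P0: (5/6)*pi
defect = 2*pi - (5/6)*pi

Answer: defect(P0) = (7/6)*pi


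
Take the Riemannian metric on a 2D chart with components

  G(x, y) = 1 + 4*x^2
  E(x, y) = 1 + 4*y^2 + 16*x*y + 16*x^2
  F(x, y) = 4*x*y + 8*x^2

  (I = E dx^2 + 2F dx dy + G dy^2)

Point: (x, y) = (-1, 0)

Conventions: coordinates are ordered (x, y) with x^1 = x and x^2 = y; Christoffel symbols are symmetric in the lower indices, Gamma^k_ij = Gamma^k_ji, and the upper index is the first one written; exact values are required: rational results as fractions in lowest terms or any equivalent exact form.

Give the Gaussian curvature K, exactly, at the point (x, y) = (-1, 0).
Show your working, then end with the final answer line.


E = 17, F = 8, G = 5, EG - F^2 = 21 at the point
E_x = -32, E_y = -16, F_x = -16, F_y = -4, G_x = -8, G_y = 0
E_yy = 8, F_xy = 4, G_xx = 8
Using the Brioschi determinant formula for K from the metric derivatives:
M1 = [[-E_yy/2 + F_xy - G_xx/2, E_x/2, F_x - E_y/2], [F_y - G_x/2, E, F], [G_y/2, F, G]] = [[-4, -16, -8], [0, 17, 8], [0, 8, 5]]; det M1 = -84
M2 = [[0, E_y/2, G_x/2], [E_y/2, E, F], [G_x/2, F, G]] = [[0, -8, -4], [-8, 17, 8], [-4, 8, 5]]; det M2 = -80
det M1 - det M2 = -4; K = -4 / (21)^2 = -4/441

Answer: K = -4/441


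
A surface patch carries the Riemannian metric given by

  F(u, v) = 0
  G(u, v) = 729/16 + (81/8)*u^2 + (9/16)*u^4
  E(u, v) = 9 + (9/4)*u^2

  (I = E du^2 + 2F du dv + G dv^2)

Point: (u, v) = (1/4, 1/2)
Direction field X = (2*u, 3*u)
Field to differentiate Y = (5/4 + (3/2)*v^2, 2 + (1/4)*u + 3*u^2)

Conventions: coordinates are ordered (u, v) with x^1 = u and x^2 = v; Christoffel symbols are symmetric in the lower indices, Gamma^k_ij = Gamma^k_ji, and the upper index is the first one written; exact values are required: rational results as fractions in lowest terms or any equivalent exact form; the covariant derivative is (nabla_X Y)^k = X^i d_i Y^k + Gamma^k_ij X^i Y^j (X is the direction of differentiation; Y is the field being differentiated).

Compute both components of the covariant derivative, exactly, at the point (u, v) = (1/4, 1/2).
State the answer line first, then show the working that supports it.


Answer: (nabla_X Y)^u = 5861/8320, (nabla_X Y)^v = 233/232

E = 585/64, F = 0, G = 189225/4096 at the point
E_u = 9/8, E_v = 0, F_u = 0, F_v = 0, G_u = 1305/256, G_v = 0
EG - F^2 = 110696625/262144;  g^inv = (262144/110696625) * [[189225/4096, 0], [0, 585/64]]
first-kind symbols [ij,l] = (1/2)(d_i g_jl + d_j g_il - d_l g_ij): [uu,u] = E_u/2 = 9/16, [uu,v] = F_u - E_v/2 = 0, [uv,u] = E_v/2 = 0, [uv,v] = G_u/2 = 1305/512, [vv,u] = F_v - G_u/2 = -1305/512, [vv,v] = G_v/2 = 0
Gamma^u_ij = (G*[ij,u] - F*[ij,v])/(EG - F^2), Gamma^v_ij = (E*[ij,v] - F*[ij,u])/(EG - F^2)
Gamma_uuu = 4/65, Gamma_uuv = 0, Gamma_uvv = -29/104, Gamma_vuu = 0, Gamma_vuv = 8/145, Gamma_vvv = 0
X = (1/2, 3/4), Y = (13/8, 9/4) at the point


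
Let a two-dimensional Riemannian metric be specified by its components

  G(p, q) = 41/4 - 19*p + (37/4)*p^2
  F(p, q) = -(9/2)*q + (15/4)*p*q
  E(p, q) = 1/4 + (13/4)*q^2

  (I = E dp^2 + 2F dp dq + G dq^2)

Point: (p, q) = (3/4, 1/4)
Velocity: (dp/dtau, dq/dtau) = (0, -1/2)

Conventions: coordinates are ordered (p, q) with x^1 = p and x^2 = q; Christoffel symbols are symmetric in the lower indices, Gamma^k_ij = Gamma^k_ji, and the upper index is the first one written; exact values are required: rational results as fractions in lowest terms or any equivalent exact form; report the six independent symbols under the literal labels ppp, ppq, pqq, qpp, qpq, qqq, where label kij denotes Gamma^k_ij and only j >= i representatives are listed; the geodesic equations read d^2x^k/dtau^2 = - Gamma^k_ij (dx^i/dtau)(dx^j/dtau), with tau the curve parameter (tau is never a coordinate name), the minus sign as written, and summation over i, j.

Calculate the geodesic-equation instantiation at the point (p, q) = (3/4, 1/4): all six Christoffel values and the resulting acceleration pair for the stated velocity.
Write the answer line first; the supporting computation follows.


Answer: Gamma_ppp = 27/188, Gamma_ppq = -53/188, Gamma_pqq = 539/188, Gamma_qpp = 29/188, Gamma_qpq = -419/188, Gamma_qqq = 189/188; accelerations (d^2p/dtau^2, d^2q/dtau^2) = (-539/752, -189/752)

E = 29/64, F = -27/64, G = 77/64 at the point
E_p = 0, E_q = 13/8, F_p = 15/16, F_q = -27/16, G_p = -41/8, G_q = 0
EG - F^2 = 47/128;  g^inv = (128/47) * [[77/64, 27/64], [27/64, 29/64]]
first-kind symbols [ij,l] = (1/2)(d_i g_jl + d_j g_il - d_l g_ij): [pp,p] = E_p/2 = 0, [pp,q] = F_p - E_q/2 = 1/8, [pq,p] = E_q/2 = 13/16, [pq,q] = G_p/2 = -41/16, [qq,p] = F_q - G_p/2 = 7/8, [qq,q] = G_q/2 = 0
Gamma^p_ij = (G*[ij,p] - F*[ij,q])/(EG - F^2), Gamma^q_ij = (E*[ij,q] - F*[ij,p])/(EG - F^2)
Gamma_ppp = 27/188, Gamma_ppq = -53/188, Gamma_pqq = 539/188, Gamma_qpp = 29/188, Gamma_qpq = -419/188, Gamma_qqq = 189/188
d^2p/dtau^2 = -(Gamma_ppp*(0)^2 + 2*Gamma_ppq*(0)*(-1/2) + Gamma_pqq*(-1/2)^2) = -539/752
d^2q/dtau^2 = -(Gamma_qpp*(0)^2 + 2*Gamma_qpq*(0)*(-1/2) + Gamma_qqq*(-1/2)^2) = -189/752


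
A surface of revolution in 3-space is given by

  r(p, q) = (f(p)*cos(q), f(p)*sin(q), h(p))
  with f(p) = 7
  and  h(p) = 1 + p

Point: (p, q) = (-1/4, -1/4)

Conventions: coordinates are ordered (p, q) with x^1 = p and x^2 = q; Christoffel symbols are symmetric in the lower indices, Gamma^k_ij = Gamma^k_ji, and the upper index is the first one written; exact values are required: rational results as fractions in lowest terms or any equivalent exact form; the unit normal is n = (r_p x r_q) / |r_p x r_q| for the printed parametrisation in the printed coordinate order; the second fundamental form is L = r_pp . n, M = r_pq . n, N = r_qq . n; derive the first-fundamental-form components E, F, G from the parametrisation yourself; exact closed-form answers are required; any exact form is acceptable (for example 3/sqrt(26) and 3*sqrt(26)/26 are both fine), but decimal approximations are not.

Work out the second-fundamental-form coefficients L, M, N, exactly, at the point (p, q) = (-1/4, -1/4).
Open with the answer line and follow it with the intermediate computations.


Answer: L = 0, M = 0, N = 7

f = 7, f' = 0, f'' = 0, h' = 1, h'' = 0
E = 1, F = 0, G = 49; answer radicand W^2 = 1
unnormalised second-form numerators: l = 0, m = 0, n = 7; L = l/sqrt(1), and similarly M = m/sqrt(W^2), N = n/sqrt(W^2)


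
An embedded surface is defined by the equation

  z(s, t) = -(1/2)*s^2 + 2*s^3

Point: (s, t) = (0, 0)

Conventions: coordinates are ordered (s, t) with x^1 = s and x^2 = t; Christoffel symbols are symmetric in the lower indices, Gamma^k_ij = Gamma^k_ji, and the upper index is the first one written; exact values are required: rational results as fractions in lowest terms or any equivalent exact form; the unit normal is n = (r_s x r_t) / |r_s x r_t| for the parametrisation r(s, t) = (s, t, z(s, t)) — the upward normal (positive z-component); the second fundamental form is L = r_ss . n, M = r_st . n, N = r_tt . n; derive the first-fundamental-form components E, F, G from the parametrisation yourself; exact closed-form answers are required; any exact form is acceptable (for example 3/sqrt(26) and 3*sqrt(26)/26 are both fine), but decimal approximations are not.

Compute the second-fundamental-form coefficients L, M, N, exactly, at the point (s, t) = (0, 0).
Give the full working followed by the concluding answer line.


z_s = 0, z_t = 0, z_ss = -1, z_st = 0, z_tt = 0
E = 1, F = 0, G = 1; answer radicand W^2 = 1
unnormalised second-form numerators: l = -1, m = 0, n = 0; L = l/sqrt(1), and similarly M = m/sqrt(W^2), N = n/sqrt(W^2)

Answer: L = -1, M = 0, N = 0


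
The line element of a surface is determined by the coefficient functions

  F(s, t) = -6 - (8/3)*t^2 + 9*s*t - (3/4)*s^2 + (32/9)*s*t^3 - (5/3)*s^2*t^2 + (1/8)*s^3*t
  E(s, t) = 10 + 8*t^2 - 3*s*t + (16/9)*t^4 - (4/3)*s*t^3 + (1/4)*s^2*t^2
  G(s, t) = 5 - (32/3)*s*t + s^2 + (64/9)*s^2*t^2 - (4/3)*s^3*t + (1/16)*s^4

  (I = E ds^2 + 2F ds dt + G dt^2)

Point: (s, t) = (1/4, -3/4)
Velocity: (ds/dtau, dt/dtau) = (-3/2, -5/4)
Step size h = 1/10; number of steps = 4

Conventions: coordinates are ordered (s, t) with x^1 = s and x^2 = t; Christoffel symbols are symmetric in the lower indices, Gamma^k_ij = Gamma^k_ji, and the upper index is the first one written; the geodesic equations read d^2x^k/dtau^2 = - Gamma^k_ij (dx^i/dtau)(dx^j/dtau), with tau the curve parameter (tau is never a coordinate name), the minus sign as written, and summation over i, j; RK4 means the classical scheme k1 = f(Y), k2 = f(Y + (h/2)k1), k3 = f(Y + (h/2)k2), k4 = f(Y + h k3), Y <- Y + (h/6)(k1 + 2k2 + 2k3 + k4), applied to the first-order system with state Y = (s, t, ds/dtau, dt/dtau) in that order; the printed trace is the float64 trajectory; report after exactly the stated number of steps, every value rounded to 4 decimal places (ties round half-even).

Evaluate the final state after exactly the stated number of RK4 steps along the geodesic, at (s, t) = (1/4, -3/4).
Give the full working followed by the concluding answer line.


f(Y) = (ds/dtau, dt/dtau, -Gamma^s_ij Y'^i Y'^j, -Gamma^t_ij Y'^i Y'^j) with the Gammas evaluated at the stage position; h = 0.100000; intermediate values shown to 6 dp
step 0: s = 0.2500, t = -0.7500, ds/dtau = -1.5000, dt/dtau = -1.2500
step 1:
  k1: at (s, t) = (0.250000, -0.750000), (ds/dtau, dt/dtau) = (-1.500000, -1.250000); Gamma_sss = 0.065214, Gamma_sst = -0.369545, Gamma_stt = 0.115936, Gamma_tss = -0.042681, Gamma_tst = 0.241857, Gamma_ttt = -0.075877; k1 = (-1.500000, -1.250000, 1.057913, -0.692374)
  k2: at (s, t) = (0.175000, -0.812500), (ds/dtau, dt/dtau) = (-1.447104, -1.284619); Gamma_sss = 0.071951, Gamma_sst = -0.399238, Gamma_stt = 0.082652, Gamma_tss = -0.043463, Gamma_tst = 0.241164, Gamma_ttt = -0.049927; k2 = (-1.447104, -1.284619, 1.197280, -0.723229)
  k3: at (s, t) = (0.177645, -0.814231), (ds/dtau, dt/dtau) = (-1.440136, -1.286161); Gamma_sss = 0.071964, Gamma_sst = -0.399509, Gamma_stt = 0.083737, Gamma_tss = -0.043539, Gamma_tst = 0.241708, Gamma_ttt = -0.050662; k3 = (-1.440136, -1.286161, 1.192206, -0.721301)
  k4: at (s, t) = (0.105986, -0.878616), (ds/dtau, dt/dtau) = (-1.380779, -1.322130); Gamma_sss = 0.078948, Gamma_sst = -0.430580, Gamma_stt = 0.050792, Gamma_tss = -0.043604, Gamma_tst = 0.237813, Gamma_ttt = -0.028053; k4 = (-1.380779, -1.322130, 1.332804, -0.736121)
  Y <- Y + (h/6)(k1 + 2k2 + 2k3 + k4): s = 0.1057, t = -0.8786, ds/dtau = -1.3805, dt/dtau = -1.3220
step 2:
  k1: at (s, t) = (0.105746, -0.878562), (ds/dtau, dt/dtau) = (-1.380505, -1.321959); Gamma_sss = 0.078955, Gamma_sst = -0.430594, Gamma_stt = 0.050683, Gamma_tss = -0.043598, Gamma_tst = 0.237773, Gamma_ttt = -0.027987; k1 = (-1.380505, -1.321959, 1.332600, -0.735857)
  k2: at (s, t) = (0.036720, -0.944659), (ds/dtau, dt/dtau) = (-1.313875, -1.358752); Gamma_sss = 0.086098, Gamma_sst = -0.462537, Gamma_stt = 0.017849, Gamma_tss = -0.042829, Gamma_tst = 0.230086, Gamma_ttt = -0.008879; k2 = (-1.313875, -1.358752, 1.469888, -0.731187)
  k3: at (s, t) = (0.040052, -0.946499), (ds/dtau, dt/dtau) = (-1.307011, -1.358519); Gamma_sss = 0.086062, Gamma_sst = -0.462641, Gamma_stt = 0.019423, Gamma_tss = -0.042924, Gamma_tst = 0.230747, Gamma_ttt = -0.009687; k3 = (-1.307011, -1.358519, 1.460066, -0.728222)
  k4: at (s, t) = (-0.024955, -1.014413), (ds/dtau, dt/dtau) = (-1.234499, -1.394781); Gamma_sss = 0.093141, Gamma_sst = -0.494461, Gamma_stt = -0.012221, Gamma_tss = -0.041292, Gamma_tst = 0.219209, Gamma_ttt = 0.005418; k4 = (-1.234499, -1.394781, 1.584608, -0.702505)
  Y <- Y + (h/6)(k1 + 2k2 + 2k3 + k4): s = -0.0252, t = -1.0144, ds/dtau = -1.2342, dt/dtau = -1.3946
step 3:
  k1: at (s, t) = (-0.025201, -1.014416), (ds/dtau, dt/dtau) = (-1.234220, -1.394579); Gamma_sss = 0.093153, Gamma_sst = -0.494501, Gamma_stt = -0.012342, Gamma_tss = -0.041284, Gamma_tst = 0.219158, Gamma_ttt = 0.005470; k1 = (-1.234220, -1.394579, 1.584390, -0.702187)
  k2: at (s, t) = (-0.086912, -1.084145), (ds/dtau, dt/dtau) = (-1.155000, -1.429688); Gamma_sss = 0.100026, Gamma_sst = -0.525455, Gamma_stt = -0.042766, Gamma_tss = -0.038740, Gamma_tst = 0.203509, Gamma_ttt = 0.016564; k2 = (-1.155000, -1.429688, 1.689334, -0.654282)
  k3: at (s, t) = (-0.082951, -1.085901), (ds/dtau, dt/dtau) = (-1.149753, -1.427293); Gamma_sss = 0.099927, Gamma_sst = -0.525309, Gamma_stt = -0.040711, Gamma_tss = -0.038881, Gamma_tst = 0.204396, Gamma_ttt = 0.015840; k3 = (-1.149753, -1.427293, 1.674938, -0.651712)
  k4: at (s, t) = (-0.140176, -1.157146), (ds/dtau, dt/dtau) = (-1.066726, -1.459750); Gamma_sss = 0.106309, Gamma_sst = -0.554105, Gamma_stt = -0.068684, Gamma_tss = -0.035534, Gamma_tst = 0.185208, Gamma_ttt = 0.022957; k4 = (-1.066726, -1.459750, 1.751041, -0.585280)
  Y <- Y + (h/6)(k1 + 2k2 + 2k3 + k4): s = -0.1404, t = -1.1572, ds/dtau = -1.0665, dt/dtau = -1.4596
step 4:
  k1: at (s, t) = (-0.140375, -1.157221), (ds/dtau, dt/dtau) = (-1.066487, -1.459570); Gamma_sss = 0.106323, Gamma_sst = -0.554157, Gamma_stt = -0.068786, Gamma_tss = -0.035523, Gamma_tst = 0.185147, Gamma_ttt = 0.022982; k1 = (-1.066487, -1.459570, 1.750822, -0.584959)
  k2: at (s, t) = (-0.193699, -1.230200), (ds/dtau, dt/dtau) = (-0.978946, -1.488818); Gamma_sss = 0.112077, Gamma_sst = -0.580096, Gamma_stt = -0.094117, Gamma_tss = -0.031434, Gamma_tst = 0.162700, Gamma_ttt = 0.026397; k2 = (-0.978946, -1.488818, 1.792158, -0.502647)
  k3: at (s, t) = (-0.189322, -1.231662), (ds/dtau, dt/dtau) = (-0.976879, -1.484702); Gamma_sss = 0.111927, Gamma_sst = -0.579737, Gamma_stt = -0.091758, Gamma_tss = -0.031646, Gamma_tst = 0.163915, Gamma_ttt = 0.025944; k3 = (-0.976879, -1.484702, 1.777127, -0.502466)
  k4: at (s, t) = (-0.238063, -1.305691), (ds/dtau, dt/dtau) = (-0.888774, -1.509816); Gamma_sss = 0.116838, Gamma_sst = -0.601835, Gamma_stt = -0.113615, Gamma_tss = -0.027060, Gamma_tst = 0.139387, Gamma_ttt = 0.026314; k4 = (-0.888774, -1.509816, 1.781884, -0.412690)
  Y <- Y + (h/6)(k1 + 2k2 + 2k3 + k4): s = -0.2382, t = -1.3058, ds/dtau = -0.8886, dt/dtau = -1.5097

Answer: s = -0.2382, t = -1.3058, ds/dtau = -0.8886, dt/dtau = -1.5097


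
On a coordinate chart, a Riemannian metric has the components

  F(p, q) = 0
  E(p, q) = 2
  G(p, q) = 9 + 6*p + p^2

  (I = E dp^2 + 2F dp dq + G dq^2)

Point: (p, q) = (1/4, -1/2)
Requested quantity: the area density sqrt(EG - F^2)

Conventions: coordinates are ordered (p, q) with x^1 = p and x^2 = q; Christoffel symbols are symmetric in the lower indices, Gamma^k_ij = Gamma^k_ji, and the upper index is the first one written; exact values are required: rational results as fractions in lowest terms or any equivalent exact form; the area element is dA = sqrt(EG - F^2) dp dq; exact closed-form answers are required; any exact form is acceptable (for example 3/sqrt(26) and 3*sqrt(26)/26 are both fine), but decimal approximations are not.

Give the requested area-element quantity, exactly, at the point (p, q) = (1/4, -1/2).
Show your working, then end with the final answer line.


E = 2, F = 0, G = 169/16; EG - F^2 = 169/8

Answer: sqrt(EG - F^2) = 13*sqrt(2)/4


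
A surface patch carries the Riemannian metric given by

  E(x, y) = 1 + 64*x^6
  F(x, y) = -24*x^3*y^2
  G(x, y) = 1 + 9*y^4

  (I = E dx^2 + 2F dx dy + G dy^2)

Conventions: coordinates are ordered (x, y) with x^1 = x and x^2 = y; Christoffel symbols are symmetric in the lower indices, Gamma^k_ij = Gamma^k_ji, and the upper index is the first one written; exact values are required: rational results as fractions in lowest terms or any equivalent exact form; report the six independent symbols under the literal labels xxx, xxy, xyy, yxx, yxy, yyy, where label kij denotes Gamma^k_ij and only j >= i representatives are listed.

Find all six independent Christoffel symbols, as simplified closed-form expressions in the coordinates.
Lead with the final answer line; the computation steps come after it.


Answer: Gamma_xxx = 192*x^5/(64*x^6 + 9*y^4 + 1), Gamma_xxy = 0, Gamma_xyy = -48*x^3*y/(64*x^6 + 9*y^4 + 1), Gamma_yxx = -72*x^2*y^2/(64*x^6 + 9*y^4 + 1), Gamma_yxy = 0, Gamma_yyy = 18*y^3/(64*x^6 + 9*y^4 + 1)

E = 1 + 64*x^6; F = -24*x^3*y^2; G = 1 + 9*y^4
Gamma^k_ij = (1/2) g^{kl} (d_i g_jl + d_j g_il - d_l g_ij), with g^inv = (1/(EG-F^2)) [[G, -F], [-F, E]]
first partials: E_x = 384*x^5, E_y = 0, F_x = -72*x^2*y^2, F_y = -48*x^3*y, G_x = 0, G_y = 36*y^3
D = EG - F^2 = 1 + 9*y^4 + 64*x^6
expanded: Gamma^x_xx = (G E_x - 2F F_x + F E_y)/(2D), Gamma^x_xy = (G E_y - F G_x)/(2D), Gamma^x_yy = (2G F_y - G G_x - F G_y)/(2D), Gamma^y_xx = (2E F_x - E E_y - F E_x)/(2D), Gamma^y_xy = (E G_x - F E_y)/(2D), Gamma^y_yy = (E G_y - 2F F_y + F G_x)/(2D); substitute and cancel common factors


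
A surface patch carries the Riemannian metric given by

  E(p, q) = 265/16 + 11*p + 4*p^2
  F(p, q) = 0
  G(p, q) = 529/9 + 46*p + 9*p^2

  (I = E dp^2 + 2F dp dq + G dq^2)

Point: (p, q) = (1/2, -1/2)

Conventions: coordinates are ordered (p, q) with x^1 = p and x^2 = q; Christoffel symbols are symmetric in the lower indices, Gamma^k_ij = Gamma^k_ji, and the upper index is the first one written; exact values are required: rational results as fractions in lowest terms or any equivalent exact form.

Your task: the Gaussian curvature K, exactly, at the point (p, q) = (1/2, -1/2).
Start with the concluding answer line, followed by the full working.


Answer: K = 256/55473

E = 369/16, F = 0, G = 3025/36, EG - F^2 = 124025/64 at the point
E_p = 15, E_q = 0, F_p = 0, F_q = 0, G_p = 55, G_q = 0
E_qq = 0, F_pq = 0, G_pp = 18
By Brioschi, K is (det M1 - det M2) divided by (EG - F^2) squared.
M1 = [[-E_qq/2 + F_pq - G_pp/2, E_p/2, F_p - E_q/2], [F_q - G_p/2, E, F], [G_q/2, F, G]] = [[-9, 15/2, 0], [-55/2, 369/16, 0], [0, 0, 3025/36]]; det M1 = -21175/192
M2 = [[0, E_q/2, G_p/2], [E_q/2, E, F], [G_p/2, F, G]] = [[0, 0, 55/2], [0, 369/16, 0], [55/2, 0, 3025/36]]; det M2 = -1116225/64
det M1 - det M2 = 831875/48; K = 831875/48 / (124025/64)^2 = 256/55473


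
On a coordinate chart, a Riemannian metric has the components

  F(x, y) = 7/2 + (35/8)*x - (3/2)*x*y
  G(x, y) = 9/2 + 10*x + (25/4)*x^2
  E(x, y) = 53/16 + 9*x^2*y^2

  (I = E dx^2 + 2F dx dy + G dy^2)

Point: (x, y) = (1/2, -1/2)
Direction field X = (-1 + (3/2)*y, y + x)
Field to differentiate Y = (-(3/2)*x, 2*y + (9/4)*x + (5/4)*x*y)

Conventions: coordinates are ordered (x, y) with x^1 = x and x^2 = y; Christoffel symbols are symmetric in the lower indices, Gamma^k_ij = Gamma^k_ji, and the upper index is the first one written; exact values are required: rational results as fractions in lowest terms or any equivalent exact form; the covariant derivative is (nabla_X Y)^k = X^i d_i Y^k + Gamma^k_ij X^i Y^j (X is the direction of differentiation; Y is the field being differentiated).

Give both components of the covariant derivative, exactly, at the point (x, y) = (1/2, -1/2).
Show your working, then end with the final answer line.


E = 31/8, F = 97/16, G = 177/16 at the point
E_x = 9/4, E_y = -9/4, F_x = 41/8, F_y = -3/4, G_x = 65/4, G_y = 0
EG - F^2 = 1565/256;  g^inv = (256/1565) * [[177/16, -97/16], [-97/16, 31/8]]
first-kind symbols [ij,l] = (1/2)(d_i g_jl + d_j g_il - d_l g_ij): [xx,x] = E_x/2 = 9/8, [xx,y] = F_x - E_y/2 = 25/4, [xy,x] = E_y/2 = -9/8, [xy,y] = G_x/2 = 65/8, [yy,x] = F_y - G_x/2 = -71/8, [yy,y] = G_y/2 = 0
Gamma^x_ij = (G*[ij,x] - F*[ij,y])/(EG - F^2), Gamma^y_ij = (E*[ij,y] - F*[ij,x])/(EG - F^2)
Gamma_xxx = -6514/1565, Gamma_xxy = -15796/1565, Gamma_xyy = -25134/1565, Gamma_yxx = 4454/1565, Gamma_yxy = 9806/1565, Gamma_yyy = 13774/1565
X = (-7/4, 0), Y = (-3/4, -3/16) at the point

Answer: (nabla_X Y)^x = -153993/25040, (nabla_X Y)^y = 4613/1565


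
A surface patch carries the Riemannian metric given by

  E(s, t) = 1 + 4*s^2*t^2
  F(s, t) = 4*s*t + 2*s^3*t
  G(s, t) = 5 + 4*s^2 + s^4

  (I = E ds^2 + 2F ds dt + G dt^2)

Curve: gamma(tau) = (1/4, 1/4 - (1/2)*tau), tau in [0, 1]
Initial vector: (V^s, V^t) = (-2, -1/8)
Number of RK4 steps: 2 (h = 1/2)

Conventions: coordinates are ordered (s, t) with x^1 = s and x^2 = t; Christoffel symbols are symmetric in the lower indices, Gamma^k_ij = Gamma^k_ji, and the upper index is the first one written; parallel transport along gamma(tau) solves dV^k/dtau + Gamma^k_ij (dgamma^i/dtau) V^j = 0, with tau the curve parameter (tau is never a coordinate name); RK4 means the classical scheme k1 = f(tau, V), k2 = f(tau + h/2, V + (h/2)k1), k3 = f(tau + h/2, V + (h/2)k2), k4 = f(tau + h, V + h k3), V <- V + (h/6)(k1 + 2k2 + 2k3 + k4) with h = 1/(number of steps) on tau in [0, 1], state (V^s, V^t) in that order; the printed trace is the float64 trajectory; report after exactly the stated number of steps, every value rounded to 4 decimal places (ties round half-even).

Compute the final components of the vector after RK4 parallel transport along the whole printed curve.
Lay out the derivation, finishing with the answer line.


gamma'(tau) = (0, -1/2); f(tau, V)^k = -Gamma^k_ij(gamma(tau)) gamma'^i(tau) V^j; h = 1/2; intermediate values shown to 6 dp
curve data and Christoffel symbols at the stage parameters:
  tau = 0.000000: gamma = (0.250000, 0.250000), gamma' = (0.000000, -0.500000); Gamma_sss = 0.011861, Gamma_sst = 0.011861, Gamma_stt = 0.000000, Gamma_tss = 0.195701, Gamma_tst = 0.195701, Gamma_ttt = 0.000000
  tau = 0.250000: gamma = (0.250000, 0.125000), gamma' = (0.000000, -0.500000); Gamma_sss = 0.002972, Gamma_sst = 0.005944, Gamma_stt = 0.000000, Gamma_tss = 0.098068, Gamma_tst = 0.196137, Gamma_ttt = 0.000000
  tau = 0.500000: gamma = (0.250000, 0.000000), gamma' = (0.000000, -0.500000); Gamma_sss = 0.000000, Gamma_sst = 0.000000, Gamma_stt = 0.000000, Gamma_tss = 0.000000, Gamma_tst = 0.196283, Gamma_ttt = 0.000000
  tau = 0.750000: gamma = (0.250000, -0.125000), gamma' = (0.000000, -0.500000); Gamma_sss = 0.002972, Gamma_sst = -0.005944, Gamma_stt = 0.000000, Gamma_tss = -0.098068, Gamma_tst = 0.196137, Gamma_ttt = 0.000000
  tau = 1.000000: gamma = (0.250000, -0.250000), gamma' = (0.000000, -0.500000); Gamma_sss = 0.011861, Gamma_sst = -0.011861, Gamma_stt = 0.000000, Gamma_tss = -0.195701, Gamma_tst = 0.195701, Gamma_ttt = 0.000000
step 0: V^s = -2.0000, V^t = -0.1250
step 1: k1 = (-0.011861, -0.195701), k2 = (-0.005952, -0.196427), k3 = (-0.005948, -0.196283), k4 = (0.000000, -0.196574); V <- V + (h/6)(k1 + 2k2 + 2k3 + k4): V^s = -2.0030, V^t = -0.2231
step 2: k1 = (0.000000, -0.196574), k2 = (0.005952, -0.196428), k3 = (0.005948, -0.196282), k4 = (0.011861, -0.195700); V <- V + (h/6)(k1 + 2k2 + 2k3 + k4): V^s = -2.0000, V^t = -0.3213

Answer: V^s = -2.0000, V^t = -0.3213


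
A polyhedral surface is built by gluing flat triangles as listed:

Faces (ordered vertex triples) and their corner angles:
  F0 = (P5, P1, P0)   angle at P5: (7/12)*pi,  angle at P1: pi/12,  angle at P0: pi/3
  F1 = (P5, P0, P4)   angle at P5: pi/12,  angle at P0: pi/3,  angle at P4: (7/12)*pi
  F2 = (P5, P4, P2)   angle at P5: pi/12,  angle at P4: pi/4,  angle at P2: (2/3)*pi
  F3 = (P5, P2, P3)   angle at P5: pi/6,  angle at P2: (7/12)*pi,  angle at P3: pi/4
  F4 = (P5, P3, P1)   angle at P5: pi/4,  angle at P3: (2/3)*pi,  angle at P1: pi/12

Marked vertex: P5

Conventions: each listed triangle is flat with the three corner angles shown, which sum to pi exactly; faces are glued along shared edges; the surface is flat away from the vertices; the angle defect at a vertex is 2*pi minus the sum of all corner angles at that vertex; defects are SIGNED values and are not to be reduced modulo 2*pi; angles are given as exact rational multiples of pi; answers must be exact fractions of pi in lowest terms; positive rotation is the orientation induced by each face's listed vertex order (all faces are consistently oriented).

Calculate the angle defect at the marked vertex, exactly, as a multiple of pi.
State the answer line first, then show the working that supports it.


Answer: defect(P5) = (5/6)*pi

Sum of corner angles at P5: (7/6)*pi
defect = 2*pi - (7/6)*pi


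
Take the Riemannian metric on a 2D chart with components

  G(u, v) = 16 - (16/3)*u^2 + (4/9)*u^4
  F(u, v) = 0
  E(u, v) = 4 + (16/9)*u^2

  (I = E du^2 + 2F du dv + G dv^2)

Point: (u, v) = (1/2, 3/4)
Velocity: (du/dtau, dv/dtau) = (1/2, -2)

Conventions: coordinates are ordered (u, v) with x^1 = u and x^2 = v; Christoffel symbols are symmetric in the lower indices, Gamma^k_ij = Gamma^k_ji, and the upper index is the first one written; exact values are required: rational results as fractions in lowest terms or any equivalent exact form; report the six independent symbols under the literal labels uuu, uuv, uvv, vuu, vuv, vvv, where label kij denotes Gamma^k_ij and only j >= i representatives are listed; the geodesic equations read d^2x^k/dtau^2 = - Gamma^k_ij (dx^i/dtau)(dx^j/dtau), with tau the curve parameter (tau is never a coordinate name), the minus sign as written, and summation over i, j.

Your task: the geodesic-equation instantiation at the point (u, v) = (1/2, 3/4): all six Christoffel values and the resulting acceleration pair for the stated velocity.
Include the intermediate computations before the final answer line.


E = 40/9, F = 0, G = 529/36 at the point
E_u = 16/9, E_v = 0, F_u = 0, F_v = 0, G_u = -46/9, G_v = 0
EG - F^2 = 5290/81;  g^inv = (81/5290) * [[529/36, 0], [0, 40/9]]
first-kind symbols [ij,l] = (1/2)(d_i g_jl + d_j g_il - d_l g_ij): [uu,u] = E_u/2 = 8/9, [uu,v] = F_u - E_v/2 = 0, [uv,u] = E_v/2 = 0, [uv,v] = G_u/2 = -23/9, [vv,u] = F_v - G_u/2 = 23/9, [vv,v] = G_v/2 = 0
Gamma^u_ij = (G*[ij,u] - F*[ij,v])/(EG - F^2), Gamma^v_ij = (E*[ij,v] - F*[ij,u])/(EG - F^2)
Gamma_uuu = 1/5, Gamma_uuv = 0, Gamma_uvv = 23/40, Gamma_vuu = 0, Gamma_vuv = -4/23, Gamma_vvv = 0
d^2u/dtau^2 = -(Gamma_uuu*(1/2)^2 + 2*Gamma_uuv*(1/2)*(-2) + Gamma_uvv*(-2)^2) = -47/20
d^2v/dtau^2 = -(Gamma_vuu*(1/2)^2 + 2*Gamma_vuv*(1/2)*(-2) + Gamma_vvv*(-2)^2) = -8/23

Answer: Gamma_uuu = 1/5, Gamma_uuv = 0, Gamma_uvv = 23/40, Gamma_vuu = 0, Gamma_vuv = -4/23, Gamma_vvv = 0; accelerations (d^2u/dtau^2, d^2v/dtau^2) = (-47/20, -8/23)


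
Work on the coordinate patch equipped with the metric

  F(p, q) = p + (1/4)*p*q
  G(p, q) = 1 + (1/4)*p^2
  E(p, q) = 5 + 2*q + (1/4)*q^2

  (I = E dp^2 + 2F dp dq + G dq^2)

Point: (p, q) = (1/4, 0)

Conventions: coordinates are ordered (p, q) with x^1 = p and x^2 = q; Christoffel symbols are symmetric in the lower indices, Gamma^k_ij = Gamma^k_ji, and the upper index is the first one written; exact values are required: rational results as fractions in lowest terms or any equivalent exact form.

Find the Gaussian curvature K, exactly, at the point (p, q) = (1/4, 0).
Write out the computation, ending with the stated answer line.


E = 5, F = 1/4, G = 65/64, EG - F^2 = 321/64 at the point
E_p = 0, E_q = 2, F_p = 1, F_q = 1/16, G_p = 1/8, G_q = 0
E_qq = 1/2, F_pq = 1/4, G_pp = 1/2
K follows from Brioschi's formula, (det M1 - det M2)/(EG - F^2)^2.
M1 = [[-E_qq/2 + F_pq - G_pp/2, E_p/2, F_p - E_q/2], [F_q - G_p/2, E, F], [G_q/2, F, G]] = [[-1/4, 0, 0], [0, 5, 1/4], [0, 1/4, 65/64]]; det M1 = -321/256
M2 = [[0, E_q/2, G_p/2], [E_q/2, E, F], [G_p/2, F, G]] = [[0, 1, 1/16], [1, 5, 1/4], [1/16, 1/4, 65/64]]; det M2 = -257/256
det M1 - det M2 = -1/4; K = -1/4 / (321/64)^2 = -1024/103041

Answer: K = -1024/103041


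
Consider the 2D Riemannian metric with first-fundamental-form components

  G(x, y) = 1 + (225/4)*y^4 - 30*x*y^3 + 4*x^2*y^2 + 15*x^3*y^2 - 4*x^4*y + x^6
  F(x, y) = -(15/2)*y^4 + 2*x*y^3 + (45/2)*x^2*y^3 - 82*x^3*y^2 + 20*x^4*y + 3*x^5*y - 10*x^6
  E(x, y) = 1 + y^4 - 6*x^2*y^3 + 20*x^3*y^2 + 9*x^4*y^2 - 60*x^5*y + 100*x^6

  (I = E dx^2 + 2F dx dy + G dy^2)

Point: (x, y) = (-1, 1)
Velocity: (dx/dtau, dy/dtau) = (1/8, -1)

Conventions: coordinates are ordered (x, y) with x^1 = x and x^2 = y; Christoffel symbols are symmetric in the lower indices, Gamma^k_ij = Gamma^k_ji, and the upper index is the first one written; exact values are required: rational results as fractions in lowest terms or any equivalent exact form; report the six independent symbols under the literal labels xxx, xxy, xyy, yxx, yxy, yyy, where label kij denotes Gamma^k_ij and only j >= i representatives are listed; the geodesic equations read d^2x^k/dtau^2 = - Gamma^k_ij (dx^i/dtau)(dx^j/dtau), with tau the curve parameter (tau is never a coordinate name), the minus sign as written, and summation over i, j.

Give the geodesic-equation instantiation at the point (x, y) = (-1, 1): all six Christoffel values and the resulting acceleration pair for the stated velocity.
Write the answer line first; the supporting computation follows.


Answer: Gamma_xxx = -1728/869, Gamma_xxy = 48/869, Gamma_xyy = 816/869, Gamma_yxx = -1224/869, Gamma_yxy = 34/869, Gamma_yyy = 578/869; accelerations (d^2x/dtau^2, d^2y/dtau^2) = (-777/869, -4403/6952)

E = 145, F = 102, G = 293/4 at the point
E_x = -864, E_y = 24, F_x = -294, F_y = 425/2, G_x = 17, G_y = 289
EG - F^2 = 869/4;  g^inv = (4/869) * [[293/4, -102], [-102, 145]]
first-kind symbols [ij,l] = (1/2)(d_i g_jl + d_j g_il - d_l g_ij): [xx,x] = E_x/2 = -432, [xx,y] = F_x - E_y/2 = -306, [xy,x] = E_y/2 = 12, [xy,y] = G_x/2 = 17/2, [yy,x] = F_y - G_x/2 = 204, [yy,y] = G_y/2 = 289/2
Gamma^x_ij = (G*[ij,x] - F*[ij,y])/(EG - F^2), Gamma^y_ij = (E*[ij,y] - F*[ij,x])/(EG - F^2)
Gamma_xxx = -1728/869, Gamma_xxy = 48/869, Gamma_xyy = 816/869, Gamma_yxx = -1224/869, Gamma_yxy = 34/869, Gamma_yyy = 578/869
d^2x/dtau^2 = -(Gamma_xxx*(1/8)^2 + 2*Gamma_xxy*(1/8)*(-1) + Gamma_xyy*(-1)^2) = -777/869
d^2y/dtau^2 = -(Gamma_yxx*(1/8)^2 + 2*Gamma_yxy*(1/8)*(-1) + Gamma_yyy*(-1)^2) = -4403/6952


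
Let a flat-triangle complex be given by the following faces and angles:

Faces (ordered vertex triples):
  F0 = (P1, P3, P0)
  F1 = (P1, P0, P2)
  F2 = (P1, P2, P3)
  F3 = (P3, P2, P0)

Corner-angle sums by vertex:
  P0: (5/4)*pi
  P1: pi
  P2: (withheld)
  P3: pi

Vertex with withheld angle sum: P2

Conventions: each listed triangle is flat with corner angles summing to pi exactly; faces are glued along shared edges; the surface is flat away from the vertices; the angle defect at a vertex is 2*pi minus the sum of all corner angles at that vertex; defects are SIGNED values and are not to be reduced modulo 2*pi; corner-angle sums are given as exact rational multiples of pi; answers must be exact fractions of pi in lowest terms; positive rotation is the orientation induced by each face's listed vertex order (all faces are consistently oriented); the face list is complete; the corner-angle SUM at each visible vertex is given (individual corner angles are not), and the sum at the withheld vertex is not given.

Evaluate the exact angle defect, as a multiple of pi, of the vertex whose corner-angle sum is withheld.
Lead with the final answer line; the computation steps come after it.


Answer: defect(P2) = (5/4)*pi

V = 4, E = 6, F = 4; chi = V - E + F = 2
Gauss-Bonnet: total defect = 2*pi*chi = 4*pi; visible defects sum to (11/4)*pi


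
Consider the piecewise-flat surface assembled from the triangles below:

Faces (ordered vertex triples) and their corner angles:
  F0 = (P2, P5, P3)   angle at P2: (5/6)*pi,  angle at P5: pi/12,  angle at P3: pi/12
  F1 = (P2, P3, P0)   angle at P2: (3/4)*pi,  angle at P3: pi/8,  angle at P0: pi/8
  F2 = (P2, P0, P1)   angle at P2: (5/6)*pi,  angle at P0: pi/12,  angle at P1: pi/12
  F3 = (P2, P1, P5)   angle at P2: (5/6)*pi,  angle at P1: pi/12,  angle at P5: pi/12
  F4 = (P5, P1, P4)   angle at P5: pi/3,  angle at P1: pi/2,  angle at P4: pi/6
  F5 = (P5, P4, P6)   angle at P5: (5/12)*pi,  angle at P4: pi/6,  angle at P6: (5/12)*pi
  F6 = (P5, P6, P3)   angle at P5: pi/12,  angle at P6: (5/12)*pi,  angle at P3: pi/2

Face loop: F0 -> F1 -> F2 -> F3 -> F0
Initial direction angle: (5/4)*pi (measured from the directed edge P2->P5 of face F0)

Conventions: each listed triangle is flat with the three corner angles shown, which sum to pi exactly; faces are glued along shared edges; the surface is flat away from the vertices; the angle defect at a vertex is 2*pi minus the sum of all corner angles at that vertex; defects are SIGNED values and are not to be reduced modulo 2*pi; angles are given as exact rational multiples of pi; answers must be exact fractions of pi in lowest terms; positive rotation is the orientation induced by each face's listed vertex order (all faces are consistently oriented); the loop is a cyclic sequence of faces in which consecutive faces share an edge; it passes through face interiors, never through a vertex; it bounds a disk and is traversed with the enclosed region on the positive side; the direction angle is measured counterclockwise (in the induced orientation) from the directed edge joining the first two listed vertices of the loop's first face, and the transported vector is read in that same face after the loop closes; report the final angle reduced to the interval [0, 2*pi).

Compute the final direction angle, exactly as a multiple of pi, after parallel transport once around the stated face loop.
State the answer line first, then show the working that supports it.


Answer: final direction angle = 0

enclosed vertex P2: corner angles sum to (13/4)*pi, defect = 2*pi - (13/4)*pi = (-5/4)*pi
transport around the loop rotates by the sum of enclosed defects; add to the initial angle mod 2*pi
final angle = (5/4)*pi - (5/4)*pi = 0 (mod 2*pi)


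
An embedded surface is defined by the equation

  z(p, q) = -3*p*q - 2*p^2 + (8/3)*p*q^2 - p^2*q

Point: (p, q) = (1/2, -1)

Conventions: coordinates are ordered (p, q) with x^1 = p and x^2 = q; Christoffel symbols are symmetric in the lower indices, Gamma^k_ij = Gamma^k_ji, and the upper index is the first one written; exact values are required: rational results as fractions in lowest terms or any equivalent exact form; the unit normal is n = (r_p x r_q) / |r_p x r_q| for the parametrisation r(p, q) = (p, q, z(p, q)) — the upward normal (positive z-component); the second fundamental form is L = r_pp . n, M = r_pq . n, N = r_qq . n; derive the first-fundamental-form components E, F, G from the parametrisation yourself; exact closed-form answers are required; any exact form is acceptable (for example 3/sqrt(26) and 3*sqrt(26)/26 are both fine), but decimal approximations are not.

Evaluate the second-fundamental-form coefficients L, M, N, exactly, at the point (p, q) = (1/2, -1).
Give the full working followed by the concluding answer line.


z_p = 14/3, z_q = -53/12, z_pp = -2, z_pq = -28/3, z_qq = 8/3
E = 205/9, F = -371/18, G = 2953/144; answer radicand W^2 = 6089/144
unnormalised second-form numerators: l = -2, m = -28/3, n = 8/3; L = l/sqrt(6089/144), and similarly M = m/sqrt(W^2), N = n/sqrt(W^2)

Answer: L = -24*sqrt(6089)/6089, M = -112*sqrt(6089)/6089, N = 32*sqrt(6089)/6089


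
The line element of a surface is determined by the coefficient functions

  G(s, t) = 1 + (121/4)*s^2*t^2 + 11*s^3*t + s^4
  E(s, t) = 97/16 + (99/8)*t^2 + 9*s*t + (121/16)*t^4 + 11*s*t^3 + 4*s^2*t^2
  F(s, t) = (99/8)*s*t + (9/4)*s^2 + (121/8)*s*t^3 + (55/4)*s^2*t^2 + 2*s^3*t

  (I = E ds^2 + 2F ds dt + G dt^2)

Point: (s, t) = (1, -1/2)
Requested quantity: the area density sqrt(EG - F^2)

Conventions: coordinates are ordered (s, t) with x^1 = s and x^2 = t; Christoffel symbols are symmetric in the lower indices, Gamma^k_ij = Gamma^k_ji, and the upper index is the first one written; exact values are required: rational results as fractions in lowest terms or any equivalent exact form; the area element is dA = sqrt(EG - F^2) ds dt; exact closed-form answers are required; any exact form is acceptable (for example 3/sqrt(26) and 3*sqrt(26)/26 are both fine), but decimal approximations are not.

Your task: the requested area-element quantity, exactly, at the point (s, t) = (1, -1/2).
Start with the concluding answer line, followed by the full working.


Answer: sqrt(EG - F^2) = sqrt(2001)/16

E = 1217/256, F = -217/64, G = 65/16; EG - F^2 = 2001/256


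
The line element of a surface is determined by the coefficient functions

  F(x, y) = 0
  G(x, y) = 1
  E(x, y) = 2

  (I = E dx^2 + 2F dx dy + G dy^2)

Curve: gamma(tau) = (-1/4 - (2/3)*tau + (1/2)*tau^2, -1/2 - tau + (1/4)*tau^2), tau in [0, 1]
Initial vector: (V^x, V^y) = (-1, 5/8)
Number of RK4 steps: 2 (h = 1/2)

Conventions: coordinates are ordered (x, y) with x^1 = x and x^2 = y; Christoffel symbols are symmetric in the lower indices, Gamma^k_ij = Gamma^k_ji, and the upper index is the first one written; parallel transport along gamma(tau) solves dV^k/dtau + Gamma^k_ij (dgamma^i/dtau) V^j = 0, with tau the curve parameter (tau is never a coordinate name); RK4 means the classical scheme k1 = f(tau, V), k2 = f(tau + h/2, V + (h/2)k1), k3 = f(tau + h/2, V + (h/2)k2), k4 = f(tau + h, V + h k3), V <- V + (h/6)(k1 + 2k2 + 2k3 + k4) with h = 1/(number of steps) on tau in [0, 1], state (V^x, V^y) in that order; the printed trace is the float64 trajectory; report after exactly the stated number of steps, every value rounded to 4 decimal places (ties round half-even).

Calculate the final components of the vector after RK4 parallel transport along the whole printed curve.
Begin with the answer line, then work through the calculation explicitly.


Answer: V^x = -1.0000, V^y = 0.6250

gamma'(tau) = (-2/3 + tau, -1 + (1/2)*tau); f(tau, V)^k = -Gamma^k_ij(gamma(tau)) gamma'^i(tau) V^j; h = 1/2; intermediate values shown to 6 dp
curve data and Christoffel symbols at the stage parameters:
  tau = 0.000000: gamma = (-0.250000, -0.500000), gamma' = (-0.666667, -1.000000); Gamma_xxx = 0.000000, Gamma_xxy = 0.000000, Gamma_xyy = 0.000000, Gamma_yxx = 0.000000, Gamma_yxy = 0.000000, Gamma_yyy = 0.000000
  tau = 0.250000: gamma = (-0.385417, -0.734375), gamma' = (-0.416667, -0.875000); Gamma_xxx = 0.000000, Gamma_xxy = 0.000000, Gamma_xyy = 0.000000, Gamma_yxx = 0.000000, Gamma_yxy = 0.000000, Gamma_yyy = 0.000000
  tau = 0.500000: gamma = (-0.458333, -0.937500), gamma' = (-0.166667, -0.750000); Gamma_xxx = 0.000000, Gamma_xxy = 0.000000, Gamma_xyy = 0.000000, Gamma_yxx = 0.000000, Gamma_yxy = 0.000000, Gamma_yyy = 0.000000
  tau = 0.750000: gamma = (-0.468750, -1.109375), gamma' = (0.083333, -0.625000); Gamma_xxx = 0.000000, Gamma_xxy = 0.000000, Gamma_xyy = 0.000000, Gamma_yxx = 0.000000, Gamma_yxy = 0.000000, Gamma_yyy = 0.000000
  tau = 1.000000: gamma = (-0.416667, -1.250000), gamma' = (0.333333, -0.500000); Gamma_xxx = 0.000000, Gamma_xxy = 0.000000, Gamma_xyy = 0.000000, Gamma_yxx = 0.000000, Gamma_yxy = 0.000000, Gamma_yyy = 0.000000
step 0: V^x = -1.0000, V^y = 0.6250
step 1: k1 = (0.000000, 0.000000), k2 = (0.000000, 0.000000), k3 = (0.000000, 0.000000), k4 = (0.000000, 0.000000); V <- V + (h/6)(k1 + 2k2 + 2k3 + k4): V^x = -1.0000, V^y = 0.6250
step 2: k1 = (0.000000, 0.000000), k2 = (0.000000, 0.000000), k3 = (0.000000, 0.000000), k4 = (0.000000, 0.000000); V <- V + (h/6)(k1 + 2k2 + 2k3 + k4): V^x = -1.0000, V^y = 0.6250
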